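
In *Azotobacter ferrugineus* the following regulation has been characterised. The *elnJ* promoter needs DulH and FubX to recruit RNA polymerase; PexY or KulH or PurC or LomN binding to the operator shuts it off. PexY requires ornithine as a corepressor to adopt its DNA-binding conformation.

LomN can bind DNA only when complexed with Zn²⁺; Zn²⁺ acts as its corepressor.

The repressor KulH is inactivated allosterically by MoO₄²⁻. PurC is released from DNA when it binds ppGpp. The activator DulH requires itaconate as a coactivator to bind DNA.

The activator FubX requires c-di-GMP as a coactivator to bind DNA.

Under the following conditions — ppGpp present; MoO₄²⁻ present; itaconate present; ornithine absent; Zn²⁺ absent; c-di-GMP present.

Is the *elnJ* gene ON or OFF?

ON

Ornithine is absent, so PexY is inactive.
MoO₄²⁻ is present, so KulH is inactive.
Itaconate is present, so DulH is active.
ppGpp is present, so PurC is inactive.
Zn²⁺ is absent, so LomN is inactive.
c-di-GMP is present, so FubX is active.
No repressor is bound and DulH and FubX are active, so *elnJ* is transcribed.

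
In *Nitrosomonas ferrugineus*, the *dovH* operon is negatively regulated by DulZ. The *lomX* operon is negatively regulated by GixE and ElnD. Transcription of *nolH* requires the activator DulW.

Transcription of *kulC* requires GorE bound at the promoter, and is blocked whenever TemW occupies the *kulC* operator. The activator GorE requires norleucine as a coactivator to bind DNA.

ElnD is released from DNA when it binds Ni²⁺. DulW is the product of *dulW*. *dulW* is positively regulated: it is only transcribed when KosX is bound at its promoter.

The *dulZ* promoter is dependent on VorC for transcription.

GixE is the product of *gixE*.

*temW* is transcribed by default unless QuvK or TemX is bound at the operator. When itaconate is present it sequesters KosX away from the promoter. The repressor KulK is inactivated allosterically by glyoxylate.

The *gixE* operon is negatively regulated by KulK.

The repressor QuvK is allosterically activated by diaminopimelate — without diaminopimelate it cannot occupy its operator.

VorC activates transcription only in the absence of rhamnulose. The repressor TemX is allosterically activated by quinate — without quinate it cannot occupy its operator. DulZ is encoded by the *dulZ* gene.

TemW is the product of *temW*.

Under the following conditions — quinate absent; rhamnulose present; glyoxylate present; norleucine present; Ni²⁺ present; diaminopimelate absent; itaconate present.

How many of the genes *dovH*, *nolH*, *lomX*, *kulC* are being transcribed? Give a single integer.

Rhamnulose is present, so VorC is inactive.
Required activator VorC is absent, so *dulZ* is not transcribed.
So DulZ is not produced.
With no repressor bound, *dovH* is transcribed.
→ *dovH* is ON.
Itaconate is present, so KosX is inactive.
Required activator KosX is absent, so *dulW* is not transcribed.
So DulW is not produced.
Required activator DulW is absent, so *nolH* is not transcribed.
→ *nolH* is OFF.
Glyoxylate is present, so KulK is inactive.
With no repressor bound, *gixE* is transcribed.
So GixE is produced and active.
Ni²⁺ is present, so ElnD is inactive.
With repressor GixE bound, *lomX* is not transcribed.
→ *lomX* is OFF.
Diaminopimelate is absent, so QuvK is inactive.
Quinate is absent, so TemX is inactive.
With no repressor bound, *temW* is transcribed.
So TemW is produced and active.
Norleucine is present, so GorE is active.
With repressor TemW bound, *kulC* is not transcribed.
→ *kulC* is OFF.
1 of the 4 genes is transcribed.

1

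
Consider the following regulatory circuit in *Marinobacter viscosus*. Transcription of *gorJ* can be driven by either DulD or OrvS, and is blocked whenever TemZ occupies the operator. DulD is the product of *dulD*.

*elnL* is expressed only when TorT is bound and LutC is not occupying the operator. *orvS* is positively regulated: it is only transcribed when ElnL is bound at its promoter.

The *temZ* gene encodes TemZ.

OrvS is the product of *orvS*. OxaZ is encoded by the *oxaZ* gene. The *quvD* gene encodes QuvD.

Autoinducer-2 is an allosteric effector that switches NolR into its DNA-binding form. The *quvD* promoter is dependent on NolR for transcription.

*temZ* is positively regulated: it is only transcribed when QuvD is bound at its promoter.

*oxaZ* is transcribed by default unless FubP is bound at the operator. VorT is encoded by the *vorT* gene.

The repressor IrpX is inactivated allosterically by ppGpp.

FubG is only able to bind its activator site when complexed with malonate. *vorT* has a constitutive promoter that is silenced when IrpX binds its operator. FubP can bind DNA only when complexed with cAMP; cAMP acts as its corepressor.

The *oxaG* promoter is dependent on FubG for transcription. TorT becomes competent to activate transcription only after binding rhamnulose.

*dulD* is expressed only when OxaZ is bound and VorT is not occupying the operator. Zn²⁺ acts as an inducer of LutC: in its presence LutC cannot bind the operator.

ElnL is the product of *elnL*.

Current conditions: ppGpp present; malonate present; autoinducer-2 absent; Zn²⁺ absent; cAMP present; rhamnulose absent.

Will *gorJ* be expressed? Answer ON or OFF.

Autoinducer-2 is absent, so NolR is inactive.
Required activator NolR is absent, so *quvD* is not transcribed.
So QuvD is not produced.
Required activator QuvD is absent, so *temZ* is not transcribed.
So TemZ is not produced.
cAMP is present, so FubP is active.
With repressor FubP bound, *oxaZ* is not transcribed.
So OxaZ is not produced.
ppGpp is present, so IrpX is inactive.
With no repressor bound, *vorT* is transcribed.
So VorT is produced and active.
With repressor VorT bound, *dulD* is not transcribed.
So DulD is not produced.
Zn²⁺ is absent, so LutC is active.
Rhamnulose is absent, so TorT is inactive.
With repressor LutC bound, *elnL* is not transcribed.
So ElnL is not produced.
Required activator ElnL is absent, so *orvS* is not transcribed.
So OrvS is not produced.
No activator is available at the *gorJ* promoter, so *gorJ* is not transcribed.

OFF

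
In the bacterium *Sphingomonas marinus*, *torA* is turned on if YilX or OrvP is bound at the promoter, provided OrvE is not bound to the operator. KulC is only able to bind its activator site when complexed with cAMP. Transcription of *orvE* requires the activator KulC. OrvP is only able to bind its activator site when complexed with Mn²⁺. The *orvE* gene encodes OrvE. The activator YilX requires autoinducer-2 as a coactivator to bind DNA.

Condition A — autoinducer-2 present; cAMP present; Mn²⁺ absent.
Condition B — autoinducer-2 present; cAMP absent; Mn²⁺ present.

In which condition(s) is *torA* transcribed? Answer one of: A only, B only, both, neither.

B only

Condition A:
Autoinducer-2 is present, so YilX is active.
cAMP is present, so KulC is active.
No repressor is bound and KulC is active, so *orvE* is transcribed.
So OrvE is produced and active.
Mn²⁺ is absent, so OrvP is inactive.
With repressor OrvE bound, *torA* is not transcribed.
→ *torA* is OFF in A.
Condition B:
Autoinducer-2 is present, so YilX is active.
cAMP is absent, so KulC is inactive.
Required activator KulC is absent, so *orvE* is not transcribed.
So OrvE is not produced.
Mn²⁺ is present, so OrvP is active.
Activator YilX is present, so *torA* is transcribed.
→ *torA* is ON in B.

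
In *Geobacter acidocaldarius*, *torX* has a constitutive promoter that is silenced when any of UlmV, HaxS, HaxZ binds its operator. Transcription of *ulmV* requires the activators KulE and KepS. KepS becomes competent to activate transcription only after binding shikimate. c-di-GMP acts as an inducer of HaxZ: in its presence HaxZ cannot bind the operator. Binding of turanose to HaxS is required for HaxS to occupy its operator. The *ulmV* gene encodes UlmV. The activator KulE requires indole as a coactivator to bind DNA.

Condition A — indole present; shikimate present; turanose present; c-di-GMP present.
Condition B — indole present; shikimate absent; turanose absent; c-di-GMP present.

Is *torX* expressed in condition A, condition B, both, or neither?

B only

Condition A:
Indole is present, so KulE is active.
Shikimate is present, so KepS is active.
No repressor is bound and KulE and KepS are active, so *ulmV* is transcribed.
So UlmV is produced and active.
Turanose is present, so HaxS is active.
c-di-GMP is present, so HaxZ is inactive.
With repressor UlmV bound, *torX* is not transcribed.
→ *torX* is OFF in A.
Condition B:
Indole is present, so KulE is active.
Shikimate is absent, so KepS is inactive.
Required activator KepS is absent, so *ulmV* is not transcribed.
So UlmV is not produced.
Turanose is absent, so HaxS is inactive.
c-di-GMP is present, so HaxZ is inactive.
With no repressor bound, *torX* is transcribed.
→ *torX* is ON in B.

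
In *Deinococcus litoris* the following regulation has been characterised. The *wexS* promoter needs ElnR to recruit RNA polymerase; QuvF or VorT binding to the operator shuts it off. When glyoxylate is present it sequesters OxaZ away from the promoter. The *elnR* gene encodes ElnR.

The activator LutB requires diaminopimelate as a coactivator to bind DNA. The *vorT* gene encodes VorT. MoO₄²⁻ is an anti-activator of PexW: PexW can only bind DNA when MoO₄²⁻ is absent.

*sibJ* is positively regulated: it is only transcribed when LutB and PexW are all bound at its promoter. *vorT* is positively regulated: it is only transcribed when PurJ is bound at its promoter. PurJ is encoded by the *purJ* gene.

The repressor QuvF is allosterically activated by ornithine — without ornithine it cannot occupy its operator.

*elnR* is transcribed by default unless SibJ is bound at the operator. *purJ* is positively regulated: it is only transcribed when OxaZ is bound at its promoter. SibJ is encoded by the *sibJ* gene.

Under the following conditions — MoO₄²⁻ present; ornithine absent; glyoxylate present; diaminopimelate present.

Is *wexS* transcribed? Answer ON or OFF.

Ornithine is absent, so QuvF is inactive.
Diaminopimelate is present, so LutB is active.
MoO₄²⁻ is present, so PexW is inactive.
Required activator PexW is absent, so *sibJ* is not transcribed.
So SibJ is not produced.
With no repressor bound, *elnR* is transcribed.
So ElnR is produced and active.
Glyoxylate is present, so OxaZ is inactive.
Required activator OxaZ is absent, so *purJ* is not transcribed.
So PurJ is not produced.
Required activator PurJ is absent, so *vorT* is not transcribed.
So VorT is not produced.
No repressor is bound and ElnR is active, so *wexS* is transcribed.

ON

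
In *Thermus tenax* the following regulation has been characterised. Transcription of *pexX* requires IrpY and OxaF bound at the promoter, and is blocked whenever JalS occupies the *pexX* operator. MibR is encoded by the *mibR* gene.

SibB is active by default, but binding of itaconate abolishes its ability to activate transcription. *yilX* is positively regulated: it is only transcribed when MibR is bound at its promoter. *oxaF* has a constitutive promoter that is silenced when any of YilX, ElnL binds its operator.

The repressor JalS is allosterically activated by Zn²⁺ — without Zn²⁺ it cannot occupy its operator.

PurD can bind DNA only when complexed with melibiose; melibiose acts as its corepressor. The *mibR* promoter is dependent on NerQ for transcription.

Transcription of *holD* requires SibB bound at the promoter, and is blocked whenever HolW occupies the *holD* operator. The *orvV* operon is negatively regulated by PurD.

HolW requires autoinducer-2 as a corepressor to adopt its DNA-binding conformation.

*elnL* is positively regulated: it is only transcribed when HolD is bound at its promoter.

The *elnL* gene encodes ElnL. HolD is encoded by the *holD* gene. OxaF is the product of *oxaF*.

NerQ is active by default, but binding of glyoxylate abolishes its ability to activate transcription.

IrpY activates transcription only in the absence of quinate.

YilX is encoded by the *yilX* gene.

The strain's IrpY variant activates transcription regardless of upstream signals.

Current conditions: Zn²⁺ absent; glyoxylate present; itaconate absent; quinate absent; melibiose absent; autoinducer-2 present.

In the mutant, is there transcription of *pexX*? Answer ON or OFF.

ON

Zn²⁺ is absent, so JalS is inactive.
IrpY is constitutively active in this strain.
Glyoxylate is present, so NerQ is inactive.
Required activator NerQ is absent, so *mibR* is not transcribed.
So MibR is not produced.
Required activator MibR is absent, so *yilX* is not transcribed.
So YilX is not produced.
Autoinducer-2 is present, so HolW is active.
Itaconate is absent, so SibB is active.
With repressor HolW bound, *holD* is not transcribed.
So HolD is not produced.
Required activator HolD is absent, so *elnL* is not transcribed.
So ElnL is not produced.
With no repressor bound, *oxaF* is transcribed.
So OxaF is produced and active.
No repressor is bound and IrpY and OxaF are active, so *pexX* is transcribed.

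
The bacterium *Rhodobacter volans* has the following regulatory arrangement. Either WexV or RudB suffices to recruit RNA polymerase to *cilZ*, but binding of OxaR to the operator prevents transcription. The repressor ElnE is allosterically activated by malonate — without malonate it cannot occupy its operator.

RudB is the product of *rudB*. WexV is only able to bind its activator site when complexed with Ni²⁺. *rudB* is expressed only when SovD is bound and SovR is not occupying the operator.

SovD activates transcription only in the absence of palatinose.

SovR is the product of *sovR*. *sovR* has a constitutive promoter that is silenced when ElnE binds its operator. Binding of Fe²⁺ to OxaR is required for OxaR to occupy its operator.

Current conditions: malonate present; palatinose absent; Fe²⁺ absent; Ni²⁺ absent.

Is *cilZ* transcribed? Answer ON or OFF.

Ni²⁺ is absent, so WexV is inactive.
Palatinose is absent, so SovD is active.
Malonate is present, so ElnE is active.
With repressor ElnE bound, *sovR* is not transcribed.
So SovR is not produced.
No repressor is bound and SovD is active, so *rudB* is transcribed.
So RudB is produced and active.
Fe²⁺ is absent, so OxaR is inactive.
Activator RudB is present, so *cilZ* is transcribed.

ON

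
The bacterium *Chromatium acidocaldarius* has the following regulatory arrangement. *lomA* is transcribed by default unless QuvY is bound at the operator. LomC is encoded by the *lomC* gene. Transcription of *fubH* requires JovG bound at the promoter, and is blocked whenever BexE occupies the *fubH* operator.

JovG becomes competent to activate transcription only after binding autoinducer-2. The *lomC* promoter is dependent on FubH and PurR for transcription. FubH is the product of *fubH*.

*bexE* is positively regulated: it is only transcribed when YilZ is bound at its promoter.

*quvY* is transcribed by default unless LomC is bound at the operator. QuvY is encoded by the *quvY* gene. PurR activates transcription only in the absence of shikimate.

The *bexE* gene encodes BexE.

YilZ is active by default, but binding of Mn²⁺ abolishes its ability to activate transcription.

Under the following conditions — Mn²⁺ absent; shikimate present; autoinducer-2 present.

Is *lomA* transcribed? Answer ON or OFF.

OFF

Mn²⁺ is absent, so YilZ is active.
No repressor is bound and YilZ is active, so *bexE* is transcribed.
So BexE is produced and active.
Autoinducer-2 is present, so JovG is active.
With repressor BexE bound, *fubH* is not transcribed.
So FubH is not produced.
Shikimate is present, so PurR is inactive.
Required activator FubH is absent, so *lomC* is not transcribed.
So LomC is not produced.
With no repressor bound, *quvY* is transcribed.
So QuvY is produced and active.
With repressor QuvY bound, *lomA* is not transcribed.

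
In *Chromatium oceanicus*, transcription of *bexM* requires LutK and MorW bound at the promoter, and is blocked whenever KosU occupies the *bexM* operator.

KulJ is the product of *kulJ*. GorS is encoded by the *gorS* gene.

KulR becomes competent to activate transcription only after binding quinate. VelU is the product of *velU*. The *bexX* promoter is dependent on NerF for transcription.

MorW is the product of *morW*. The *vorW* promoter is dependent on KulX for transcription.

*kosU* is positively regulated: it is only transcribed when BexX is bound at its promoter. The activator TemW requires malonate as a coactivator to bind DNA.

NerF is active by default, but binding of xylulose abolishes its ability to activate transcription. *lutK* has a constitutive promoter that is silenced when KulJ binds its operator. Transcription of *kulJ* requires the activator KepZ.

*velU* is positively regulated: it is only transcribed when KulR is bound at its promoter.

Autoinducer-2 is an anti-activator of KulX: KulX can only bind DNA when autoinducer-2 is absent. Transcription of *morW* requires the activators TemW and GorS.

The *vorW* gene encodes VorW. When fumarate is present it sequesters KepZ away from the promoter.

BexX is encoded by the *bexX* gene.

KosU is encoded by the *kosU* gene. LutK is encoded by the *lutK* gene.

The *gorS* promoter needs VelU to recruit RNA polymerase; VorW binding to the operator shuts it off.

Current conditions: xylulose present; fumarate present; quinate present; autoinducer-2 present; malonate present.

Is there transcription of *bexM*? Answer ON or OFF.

ON

Fumarate is present, so KepZ is inactive.
Required activator KepZ is absent, so *kulJ* is not transcribed.
So KulJ is not produced.
With no repressor bound, *lutK* is transcribed.
So LutK is produced and active.
Malonate is present, so TemW is active.
Autoinducer-2 is present, so KulX is inactive.
Required activator KulX is absent, so *vorW* is not transcribed.
So VorW is not produced.
Quinate is present, so KulR is active.
No repressor is bound and KulR is active, so *velU* is transcribed.
So VelU is produced and active.
No repressor is bound and VelU is active, so *gorS* is transcribed.
So GorS is produced and active.
No repressor is bound and TemW and GorS are active, so *morW* is transcribed.
So MorW is produced and active.
Xylulose is present, so NerF is inactive.
Required activator NerF is absent, so *bexX* is not transcribed.
So BexX is not produced.
Required activator BexX is absent, so *kosU* is not transcribed.
So KosU is not produced.
No repressor is bound and LutK and MorW are active, so *bexM* is transcribed.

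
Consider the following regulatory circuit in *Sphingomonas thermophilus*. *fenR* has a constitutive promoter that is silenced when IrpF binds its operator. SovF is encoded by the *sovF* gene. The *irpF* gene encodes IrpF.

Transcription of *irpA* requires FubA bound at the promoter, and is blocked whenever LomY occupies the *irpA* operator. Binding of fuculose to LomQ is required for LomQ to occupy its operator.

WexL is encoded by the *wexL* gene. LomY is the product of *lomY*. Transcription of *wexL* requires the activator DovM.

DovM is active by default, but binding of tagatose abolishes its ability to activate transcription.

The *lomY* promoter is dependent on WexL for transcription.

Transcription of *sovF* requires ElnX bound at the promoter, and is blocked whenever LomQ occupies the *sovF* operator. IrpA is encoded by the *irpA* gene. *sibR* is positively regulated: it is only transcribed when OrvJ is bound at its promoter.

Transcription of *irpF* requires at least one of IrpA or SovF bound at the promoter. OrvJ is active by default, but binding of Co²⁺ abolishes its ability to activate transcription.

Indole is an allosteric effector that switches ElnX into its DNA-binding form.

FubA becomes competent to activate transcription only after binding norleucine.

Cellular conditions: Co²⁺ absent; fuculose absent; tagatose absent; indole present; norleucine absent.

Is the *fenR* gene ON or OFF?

Tagatose is absent, so DovM is active.
No repressor is bound and DovM is active, so *wexL* is transcribed.
So WexL is produced and active.
No repressor is bound and WexL is active, so *lomY* is transcribed.
So LomY is produced and active.
Norleucine is absent, so FubA is inactive.
With repressor LomY bound, *irpA* is not transcribed.
So IrpA is not produced.
Indole is present, so ElnX is active.
Fuculose is absent, so LomQ is inactive.
No repressor is bound and ElnX is active, so *sovF* is transcribed.
So SovF is produced and active.
Activator SovF is present, so *irpF* is transcribed.
So IrpF is produced and active.
With repressor IrpF bound, *fenR* is not transcribed.

OFF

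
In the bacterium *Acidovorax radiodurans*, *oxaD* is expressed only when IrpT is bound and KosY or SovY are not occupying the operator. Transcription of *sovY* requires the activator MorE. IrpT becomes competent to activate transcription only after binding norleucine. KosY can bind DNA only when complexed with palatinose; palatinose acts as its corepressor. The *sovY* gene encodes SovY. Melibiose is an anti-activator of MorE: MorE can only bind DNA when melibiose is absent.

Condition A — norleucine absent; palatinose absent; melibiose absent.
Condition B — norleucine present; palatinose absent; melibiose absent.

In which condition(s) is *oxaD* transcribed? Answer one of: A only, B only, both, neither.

Condition A:
Norleucine is absent, so IrpT is inactive.
Palatinose is absent, so KosY is inactive.
Melibiose is absent, so MorE is active.
No repressor is bound and MorE is active, so *sovY* is transcribed.
So SovY is produced and active.
With repressor SovY bound, *oxaD* is not transcribed.
→ *oxaD* is OFF in A.
Condition B:
Norleucine is present, so IrpT is active.
Palatinose is absent, so KosY is inactive.
Melibiose is absent, so MorE is active.
No repressor is bound and MorE is active, so *sovY* is transcribed.
So SovY is produced and active.
With repressor SovY bound, *oxaD* is not transcribed.
→ *oxaD* is OFF in B.

neither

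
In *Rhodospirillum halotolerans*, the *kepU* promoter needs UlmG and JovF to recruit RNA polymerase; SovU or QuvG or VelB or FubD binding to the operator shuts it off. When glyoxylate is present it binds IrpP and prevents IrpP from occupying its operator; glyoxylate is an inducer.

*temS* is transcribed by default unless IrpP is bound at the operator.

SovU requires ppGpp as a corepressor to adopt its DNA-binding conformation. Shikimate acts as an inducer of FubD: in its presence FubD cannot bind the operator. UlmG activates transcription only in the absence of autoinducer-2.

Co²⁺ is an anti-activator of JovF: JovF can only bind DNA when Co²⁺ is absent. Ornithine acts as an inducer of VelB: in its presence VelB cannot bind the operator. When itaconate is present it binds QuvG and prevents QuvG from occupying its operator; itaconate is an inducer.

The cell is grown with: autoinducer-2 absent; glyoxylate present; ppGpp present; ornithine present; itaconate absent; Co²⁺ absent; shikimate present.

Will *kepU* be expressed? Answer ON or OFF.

OFF

Autoinducer-2 is absent, so UlmG is active.
ppGpp is present, so SovU is active.
Co²⁺ is absent, so JovF is active.
Itaconate is absent, so QuvG is active.
Ornithine is present, so VelB is inactive.
Shikimate is present, so FubD is inactive.
With repressor SovU bound, *kepU* is not transcribed.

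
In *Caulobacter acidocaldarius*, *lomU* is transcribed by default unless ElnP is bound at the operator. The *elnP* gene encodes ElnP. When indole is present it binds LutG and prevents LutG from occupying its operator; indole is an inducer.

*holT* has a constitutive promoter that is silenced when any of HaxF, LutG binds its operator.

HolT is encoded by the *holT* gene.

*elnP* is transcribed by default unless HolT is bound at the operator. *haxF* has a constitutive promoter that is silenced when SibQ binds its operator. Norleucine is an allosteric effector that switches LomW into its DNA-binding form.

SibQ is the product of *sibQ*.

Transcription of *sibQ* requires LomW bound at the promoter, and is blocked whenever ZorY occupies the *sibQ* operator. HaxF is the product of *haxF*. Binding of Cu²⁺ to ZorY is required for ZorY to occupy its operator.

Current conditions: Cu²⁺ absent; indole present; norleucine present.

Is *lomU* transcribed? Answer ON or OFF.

ON

Cu²⁺ is absent, so ZorY is inactive.
Norleucine is present, so LomW is active.
No repressor is bound and LomW is active, so *sibQ* is transcribed.
So SibQ is produced and active.
With repressor SibQ bound, *haxF* is not transcribed.
So HaxF is not produced.
Indole is present, so LutG is inactive.
With no repressor bound, *holT* is transcribed.
So HolT is produced and active.
With repressor HolT bound, *elnP* is not transcribed.
So ElnP is not produced.
With no repressor bound, *lomU* is transcribed.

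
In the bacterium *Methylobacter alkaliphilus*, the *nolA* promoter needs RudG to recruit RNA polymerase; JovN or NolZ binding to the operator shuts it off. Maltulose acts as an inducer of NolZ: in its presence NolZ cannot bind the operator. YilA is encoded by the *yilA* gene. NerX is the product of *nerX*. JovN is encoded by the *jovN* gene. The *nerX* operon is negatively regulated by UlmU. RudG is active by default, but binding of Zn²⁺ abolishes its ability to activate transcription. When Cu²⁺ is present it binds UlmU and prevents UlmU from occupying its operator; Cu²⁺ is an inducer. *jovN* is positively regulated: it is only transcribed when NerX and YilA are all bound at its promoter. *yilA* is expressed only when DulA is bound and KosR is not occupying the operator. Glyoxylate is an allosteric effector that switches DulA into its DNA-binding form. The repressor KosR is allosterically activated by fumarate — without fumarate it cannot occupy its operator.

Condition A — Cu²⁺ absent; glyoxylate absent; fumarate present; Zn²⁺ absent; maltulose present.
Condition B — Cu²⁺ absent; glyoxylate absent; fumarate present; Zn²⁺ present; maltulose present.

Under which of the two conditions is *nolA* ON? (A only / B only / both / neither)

Condition A:
Cu²⁺ is absent, so UlmU is active.
With repressor UlmU bound, *nerX* is not transcribed.
So NerX is not produced.
Glyoxylate is absent, so DulA is inactive.
Fumarate is present, so KosR is active.
With repressor KosR bound, *yilA* is not transcribed.
So YilA is not produced.
Required activator NerX is absent, so *jovN* is not transcribed.
So JovN is not produced.
Zn²⁺ is absent, so RudG is active.
Maltulose is present, so NolZ is inactive.
No repressor is bound and RudG is active, so *nolA* is transcribed.
→ *nolA* is ON in A.
Condition B:
Cu²⁺ is absent, so UlmU is active.
With repressor UlmU bound, *nerX* is not transcribed.
So NerX is not produced.
Glyoxylate is absent, so DulA is inactive.
Fumarate is present, so KosR is active.
With repressor KosR bound, *yilA* is not transcribed.
So YilA is not produced.
Required activator NerX is absent, so *jovN* is not transcribed.
So JovN is not produced.
Zn²⁺ is present, so RudG is inactive.
Maltulose is present, so NolZ is inactive.
Required activator RudG is absent, so *nolA* is not transcribed.
→ *nolA* is OFF in B.

A only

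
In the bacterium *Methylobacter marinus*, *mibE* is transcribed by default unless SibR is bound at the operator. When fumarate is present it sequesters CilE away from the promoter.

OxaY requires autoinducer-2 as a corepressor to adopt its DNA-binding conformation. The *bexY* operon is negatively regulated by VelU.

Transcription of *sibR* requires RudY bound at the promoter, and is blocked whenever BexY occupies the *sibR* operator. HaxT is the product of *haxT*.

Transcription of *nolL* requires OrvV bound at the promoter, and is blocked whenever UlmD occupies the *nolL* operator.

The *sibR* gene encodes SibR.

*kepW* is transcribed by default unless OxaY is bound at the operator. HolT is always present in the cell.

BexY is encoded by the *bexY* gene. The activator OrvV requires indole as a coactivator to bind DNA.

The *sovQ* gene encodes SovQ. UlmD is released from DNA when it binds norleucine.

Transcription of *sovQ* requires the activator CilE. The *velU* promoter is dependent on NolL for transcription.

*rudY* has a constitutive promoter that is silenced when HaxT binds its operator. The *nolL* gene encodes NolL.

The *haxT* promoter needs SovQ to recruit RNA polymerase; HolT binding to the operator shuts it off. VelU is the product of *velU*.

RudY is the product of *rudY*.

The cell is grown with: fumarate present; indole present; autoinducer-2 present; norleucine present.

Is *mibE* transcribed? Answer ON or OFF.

OFF

Fumarate is present, so CilE is inactive.
Required activator CilE is absent, so *sovQ* is not transcribed.
So SovQ is not produced.
HolT is produced constitutively and is active.
With repressor HolT bound, *haxT* is not transcribed.
So HaxT is not produced.
With no repressor bound, *rudY* is transcribed.
So RudY is produced and active.
Norleucine is present, so UlmD is inactive.
Indole is present, so OrvV is active.
No repressor is bound and OrvV is active, so *nolL* is transcribed.
So NolL is produced and active.
No repressor is bound and NolL is active, so *velU* is transcribed.
So VelU is produced and active.
With repressor VelU bound, *bexY* is not transcribed.
So BexY is not produced.
No repressor is bound and RudY is active, so *sibR* is transcribed.
So SibR is produced and active.
With repressor SibR bound, *mibE* is not transcribed.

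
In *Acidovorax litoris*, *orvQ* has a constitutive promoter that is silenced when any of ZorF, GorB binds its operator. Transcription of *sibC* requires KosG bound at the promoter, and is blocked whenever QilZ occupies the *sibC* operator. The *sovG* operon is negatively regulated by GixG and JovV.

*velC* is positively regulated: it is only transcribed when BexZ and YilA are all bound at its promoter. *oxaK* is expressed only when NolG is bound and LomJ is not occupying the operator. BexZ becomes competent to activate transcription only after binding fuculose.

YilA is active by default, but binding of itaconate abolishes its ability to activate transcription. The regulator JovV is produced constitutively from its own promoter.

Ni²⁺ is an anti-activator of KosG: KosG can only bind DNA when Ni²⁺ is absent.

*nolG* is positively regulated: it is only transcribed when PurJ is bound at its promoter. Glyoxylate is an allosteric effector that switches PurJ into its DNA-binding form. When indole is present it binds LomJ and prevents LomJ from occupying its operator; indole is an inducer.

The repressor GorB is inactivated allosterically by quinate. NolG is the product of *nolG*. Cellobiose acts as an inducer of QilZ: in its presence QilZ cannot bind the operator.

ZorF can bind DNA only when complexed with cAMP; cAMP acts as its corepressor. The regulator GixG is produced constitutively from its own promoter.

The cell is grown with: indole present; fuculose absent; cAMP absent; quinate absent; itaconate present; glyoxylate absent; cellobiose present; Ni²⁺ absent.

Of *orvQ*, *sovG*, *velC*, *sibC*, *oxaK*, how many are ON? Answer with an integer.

1

cAMP is absent, so ZorF is inactive.
Quinate is absent, so GorB is active.
With repressor GorB bound, *orvQ* is not transcribed.
→ *orvQ* is OFF.
GixG is produced constitutively and is active.
JovV is produced constitutively and is active.
With repressor GixG bound, *sovG* is not transcribed.
→ *sovG* is OFF.
Fuculose is absent, so BexZ is inactive.
Itaconate is present, so YilA is inactive.
Required activator BexZ is absent, so *velC* is not transcribed.
→ *velC* is OFF.
Ni²⁺ is absent, so KosG is active.
Cellobiose is present, so QilZ is inactive.
No repressor is bound and KosG is active, so *sibC* is transcribed.
→ *sibC* is ON.
Glyoxylate is absent, so PurJ is inactive.
Required activator PurJ is absent, so *nolG* is not transcribed.
So NolG is not produced.
Indole is present, so LomJ is inactive.
Required activator NolG is absent, so *oxaK* is not transcribed.
→ *oxaK* is OFF.
1 of the 5 genes is transcribed.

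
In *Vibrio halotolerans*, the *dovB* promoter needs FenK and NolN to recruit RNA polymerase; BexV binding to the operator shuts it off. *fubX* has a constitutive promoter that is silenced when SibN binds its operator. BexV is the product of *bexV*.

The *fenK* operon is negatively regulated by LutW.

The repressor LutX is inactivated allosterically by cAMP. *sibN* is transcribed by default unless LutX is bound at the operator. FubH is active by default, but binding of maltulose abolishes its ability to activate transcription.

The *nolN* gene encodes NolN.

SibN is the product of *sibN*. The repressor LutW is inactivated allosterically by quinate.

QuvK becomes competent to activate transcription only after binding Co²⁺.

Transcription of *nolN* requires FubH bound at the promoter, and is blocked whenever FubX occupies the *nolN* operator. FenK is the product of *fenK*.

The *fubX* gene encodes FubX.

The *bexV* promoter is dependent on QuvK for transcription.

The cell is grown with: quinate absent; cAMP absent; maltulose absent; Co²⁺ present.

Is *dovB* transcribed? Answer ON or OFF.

Quinate is absent, so LutW is active.
With repressor LutW bound, *fenK* is not transcribed.
So FenK is not produced.
Co²⁺ is present, so QuvK is active.
No repressor is bound and QuvK is active, so *bexV* is transcribed.
So BexV is produced and active.
cAMP is absent, so LutX is active.
With repressor LutX bound, *sibN* is not transcribed.
So SibN is not produced.
With no repressor bound, *fubX* is transcribed.
So FubX is produced and active.
Maltulose is absent, so FubH is active.
With repressor FubX bound, *nolN* is not transcribed.
So NolN is not produced.
With repressor BexV bound, *dovB* is not transcribed.

OFF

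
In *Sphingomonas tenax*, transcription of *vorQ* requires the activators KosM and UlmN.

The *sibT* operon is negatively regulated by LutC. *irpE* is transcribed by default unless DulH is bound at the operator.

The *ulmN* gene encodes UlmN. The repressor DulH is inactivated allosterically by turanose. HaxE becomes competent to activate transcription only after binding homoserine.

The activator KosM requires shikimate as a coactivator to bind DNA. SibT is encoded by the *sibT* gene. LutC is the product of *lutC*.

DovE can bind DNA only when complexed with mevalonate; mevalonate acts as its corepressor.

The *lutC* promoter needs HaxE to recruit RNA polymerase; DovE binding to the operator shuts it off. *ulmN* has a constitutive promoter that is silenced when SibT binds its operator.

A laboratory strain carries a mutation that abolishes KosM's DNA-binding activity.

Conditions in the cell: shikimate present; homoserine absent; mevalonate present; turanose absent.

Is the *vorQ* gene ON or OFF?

KosM is non-functional in this strain, so it has no effect.
Homoserine is absent, so HaxE is inactive.
Mevalonate is present, so DovE is active.
With repressor DovE bound, *lutC* is not transcribed.
So LutC is not produced.
With no repressor bound, *sibT* is transcribed.
So SibT is produced and active.
With repressor SibT bound, *ulmN* is not transcribed.
So UlmN is not produced.
Required activator KosM is absent, so *vorQ* is not transcribed.

OFF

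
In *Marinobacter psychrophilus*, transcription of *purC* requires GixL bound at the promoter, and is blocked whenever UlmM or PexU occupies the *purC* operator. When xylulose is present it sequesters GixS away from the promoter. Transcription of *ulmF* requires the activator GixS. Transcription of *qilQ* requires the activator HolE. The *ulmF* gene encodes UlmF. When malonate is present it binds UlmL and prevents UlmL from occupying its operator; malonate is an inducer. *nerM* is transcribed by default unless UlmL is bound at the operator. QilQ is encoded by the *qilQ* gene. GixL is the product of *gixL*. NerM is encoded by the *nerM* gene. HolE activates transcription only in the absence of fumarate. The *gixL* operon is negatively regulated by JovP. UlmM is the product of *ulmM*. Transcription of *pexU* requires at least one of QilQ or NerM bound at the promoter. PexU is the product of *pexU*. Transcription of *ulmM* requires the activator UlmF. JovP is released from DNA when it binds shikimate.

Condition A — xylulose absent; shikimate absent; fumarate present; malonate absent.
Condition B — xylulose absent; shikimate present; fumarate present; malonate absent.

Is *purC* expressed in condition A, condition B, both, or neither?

neither

Condition A:
Xylulose is absent, so GixS is active.
No repressor is bound and GixS is active, so *ulmF* is transcribed.
So UlmF is produced and active.
No repressor is bound and UlmF is active, so *ulmM* is transcribed.
So UlmM is produced and active.
Shikimate is absent, so JovP is active.
With repressor JovP bound, *gixL* is not transcribed.
So GixL is not produced.
Fumarate is present, so HolE is inactive.
Required activator HolE is absent, so *qilQ* is not transcribed.
So QilQ is not produced.
Malonate is absent, so UlmL is active.
With repressor UlmL bound, *nerM* is not transcribed.
So NerM is not produced.
No activator is available at the *pexU* promoter, so *pexU* is not transcribed.
So PexU is not produced.
With repressor UlmM bound, *purC* is not transcribed.
→ *purC* is OFF in A.
Condition B:
Xylulose is absent, so GixS is active.
No repressor is bound and GixS is active, so *ulmF* is transcribed.
So UlmF is produced and active.
No repressor is bound and UlmF is active, so *ulmM* is transcribed.
So UlmM is produced and active.
Shikimate is present, so JovP is inactive.
With no repressor bound, *gixL* is transcribed.
So GixL is produced and active.
Fumarate is present, so HolE is inactive.
Required activator HolE is absent, so *qilQ* is not transcribed.
So QilQ is not produced.
Malonate is absent, so UlmL is active.
With repressor UlmL bound, *nerM* is not transcribed.
So NerM is not produced.
No activator is available at the *pexU* promoter, so *pexU* is not transcribed.
So PexU is not produced.
With repressor UlmM bound, *purC* is not transcribed.
→ *purC* is OFF in B.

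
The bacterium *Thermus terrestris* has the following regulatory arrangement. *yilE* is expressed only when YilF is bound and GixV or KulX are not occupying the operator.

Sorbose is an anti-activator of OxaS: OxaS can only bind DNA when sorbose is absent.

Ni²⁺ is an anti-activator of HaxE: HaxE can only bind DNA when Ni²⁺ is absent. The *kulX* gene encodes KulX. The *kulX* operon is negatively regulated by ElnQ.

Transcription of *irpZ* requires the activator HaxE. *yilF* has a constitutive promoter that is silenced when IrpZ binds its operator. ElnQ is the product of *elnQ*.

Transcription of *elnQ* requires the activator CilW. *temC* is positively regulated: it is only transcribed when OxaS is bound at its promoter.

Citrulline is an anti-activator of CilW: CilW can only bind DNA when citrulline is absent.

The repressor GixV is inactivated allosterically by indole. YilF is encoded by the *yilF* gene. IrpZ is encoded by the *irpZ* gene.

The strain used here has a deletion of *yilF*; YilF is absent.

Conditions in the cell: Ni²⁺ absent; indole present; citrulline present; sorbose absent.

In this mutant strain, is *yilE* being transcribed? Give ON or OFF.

Indole is present, so GixV is inactive.
Citrulline is present, so CilW is inactive.
Required activator CilW is absent, so *elnQ* is not transcribed.
So ElnQ is not produced.
With no repressor bound, *kulX* is transcribed.
So KulX is produced and active.
YilF is non-functional in this strain, so it has no effect.
With repressor KulX bound, *yilE* is not transcribed.

OFF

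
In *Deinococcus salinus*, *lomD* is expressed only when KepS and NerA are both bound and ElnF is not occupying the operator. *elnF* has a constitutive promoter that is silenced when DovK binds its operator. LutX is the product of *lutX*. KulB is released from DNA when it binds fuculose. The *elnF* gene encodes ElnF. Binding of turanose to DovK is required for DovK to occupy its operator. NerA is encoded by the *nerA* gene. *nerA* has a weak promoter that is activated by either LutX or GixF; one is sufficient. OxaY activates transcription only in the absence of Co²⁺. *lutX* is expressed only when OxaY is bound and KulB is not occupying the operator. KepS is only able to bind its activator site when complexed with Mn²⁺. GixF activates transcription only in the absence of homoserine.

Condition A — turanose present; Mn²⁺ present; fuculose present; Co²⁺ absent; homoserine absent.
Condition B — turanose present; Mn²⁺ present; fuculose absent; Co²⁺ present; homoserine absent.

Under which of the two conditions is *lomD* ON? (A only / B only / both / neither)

Condition A:
Turanose is present, so DovK is active.
With repressor DovK bound, *elnF* is not transcribed.
So ElnF is not produced.
Mn²⁺ is present, so KepS is active.
Fuculose is present, so KulB is inactive.
Co²⁺ is absent, so OxaY is active.
No repressor is bound and OxaY is active, so *lutX* is transcribed.
So LutX is produced and active.
Homoserine is absent, so GixF is active.
Activator LutX is present, so *nerA* is transcribed.
So NerA is produced and active.
No repressor is bound and KepS and NerA are active, so *lomD* is transcribed.
→ *lomD* is ON in A.
Condition B:
Turanose is present, so DovK is active.
With repressor DovK bound, *elnF* is not transcribed.
So ElnF is not produced.
Mn²⁺ is present, so KepS is active.
Fuculose is absent, so KulB is active.
Co²⁺ is present, so OxaY is inactive.
With repressor KulB bound, *lutX* is not transcribed.
So LutX is not produced.
Homoserine is absent, so GixF is active.
Activator GixF is present, so *nerA* is transcribed.
So NerA is produced and active.
No repressor is bound and KepS and NerA are active, so *lomD* is transcribed.
→ *lomD* is ON in B.

both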